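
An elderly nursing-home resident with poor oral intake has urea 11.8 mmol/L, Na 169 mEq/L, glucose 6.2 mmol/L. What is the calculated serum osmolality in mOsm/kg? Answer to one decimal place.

Calculated osmolality = 2·Na + glucose + urea
= 2·169 + 6.2 + 11.8
= 338 + 6.20 + 11.80
= 356 mOsm/kg

356.0 mOsm/kg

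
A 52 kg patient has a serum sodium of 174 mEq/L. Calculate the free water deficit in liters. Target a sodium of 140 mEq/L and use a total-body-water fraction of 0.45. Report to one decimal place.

TBW = 0.45 · 52 = 23.4 L
Free water deficit = TBW · (Na/140 − 1)
= 23.4 · (174/140 − 1)
= 23.4 · 0.2429
= 5.68 L

5.7 L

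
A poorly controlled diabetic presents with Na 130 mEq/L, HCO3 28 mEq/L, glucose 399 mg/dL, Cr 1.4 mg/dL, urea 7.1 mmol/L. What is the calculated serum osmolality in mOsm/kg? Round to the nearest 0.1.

289.3 mOsm/kg

Calculated osmolality = 2·Na + glucose/18 + urea
= 2·130 + 399/18 + 7.1
= 260 + 22.17 + 7.10
= 289.27 mOsm/kg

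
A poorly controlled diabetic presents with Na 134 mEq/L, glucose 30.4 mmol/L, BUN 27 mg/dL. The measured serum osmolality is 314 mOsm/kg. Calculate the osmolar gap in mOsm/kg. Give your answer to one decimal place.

Calculated osmolality = 2·Na + glucose + BUN/2.8
= 2·134 + 30.4 + 27/2.8
= 268 + 30.40 + 9.64
= 308.04 mOsm/kg ≈ 308.0 mOsm/kg
Osmolar gap = measured − calculated = 314 − 308.0 = 6.0 mOsm/kg

6.0 mOsm/kg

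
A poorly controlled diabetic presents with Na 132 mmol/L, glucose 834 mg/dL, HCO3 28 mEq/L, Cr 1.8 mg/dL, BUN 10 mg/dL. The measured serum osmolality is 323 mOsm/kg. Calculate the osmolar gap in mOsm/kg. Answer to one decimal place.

Calculated osmolality = 2·Na + glucose/18 + BUN/2.8
= 2·132 + 834/18 + 10/2.8
= 264 + 46.33 + 3.57
= 313.9 mOsm/kg ≈ 313.9 mOsm/kg
Osmolar gap = measured − calculated = 323 − 313.9 = 9.1 mOsm/kg

9.1 mOsm/kg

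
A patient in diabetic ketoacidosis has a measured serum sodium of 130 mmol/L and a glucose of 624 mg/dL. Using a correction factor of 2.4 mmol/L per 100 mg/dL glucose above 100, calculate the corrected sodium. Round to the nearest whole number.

Corrected Na = measured Na + 2.4 · (glucose − 100)/100
= 130 + 2.4 · (624 − 100)/100
= 130 + 12.6
= 142.6 mmol/L

143 mmol/L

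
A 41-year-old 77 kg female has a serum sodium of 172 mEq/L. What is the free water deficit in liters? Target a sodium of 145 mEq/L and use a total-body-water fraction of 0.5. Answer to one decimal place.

TBW = 0.5 · 77 = 38.5 L
Free water deficit = TBW · (Na/145 − 1)
= 38.5 · (172/145 − 1)
= 38.5 · 0.1862
= 7.17 L

7.2 L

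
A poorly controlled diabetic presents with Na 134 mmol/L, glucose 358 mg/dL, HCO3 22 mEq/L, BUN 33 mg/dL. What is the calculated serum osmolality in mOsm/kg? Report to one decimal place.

299.7 mOsm/kg

Calculated osmolality = 2·Na + glucose/18 + BUN/2.8
= 2·134 + 358/18 + 33/2.8
= 268 + 19.89 + 11.79
= 299.68 mOsm/kg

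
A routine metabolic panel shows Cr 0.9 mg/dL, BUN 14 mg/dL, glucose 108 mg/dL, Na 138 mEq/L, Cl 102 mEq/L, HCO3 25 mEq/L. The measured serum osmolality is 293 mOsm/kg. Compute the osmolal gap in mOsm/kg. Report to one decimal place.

6.0 mOsm/kg

Calculated osmolality = 2·Na + glucose/18 + BUN/2.8
= 2·138 + 108/18 + 14/2.8
= 276 + 6 + 5
= 287 mOsm/kg ≈ 287.0 mOsm/kg
Osmolar gap = measured − calculated = 293 − 287.0 = 6.0 mOsm/kg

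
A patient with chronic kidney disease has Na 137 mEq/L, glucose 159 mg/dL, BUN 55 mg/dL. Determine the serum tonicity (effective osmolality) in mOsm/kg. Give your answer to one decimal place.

282.8 mOsm/kg

Effective osmolality excludes urea (freely permeant across cell membranes):
2·Na + glucose/18
= 2·137 + 159/18
= 274 + 8.83
= 282.83 mOsm/kg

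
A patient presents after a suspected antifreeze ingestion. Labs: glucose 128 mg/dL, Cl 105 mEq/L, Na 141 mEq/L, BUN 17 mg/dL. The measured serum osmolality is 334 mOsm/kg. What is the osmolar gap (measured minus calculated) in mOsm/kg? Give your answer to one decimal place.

Calculated osmolality = 2·Na + glucose/18 + BUN/2.8
= 2·141 + 128/18 + 17/2.8
= 282 + 7.11 + 6.07
= 295.18 mOsm/kg ≈ 295.2 mOsm/kg
Osmolar gap = measured − calculated = 334 − 295.2 = 38.8 mOsm/kg

38.8 mOsm/kg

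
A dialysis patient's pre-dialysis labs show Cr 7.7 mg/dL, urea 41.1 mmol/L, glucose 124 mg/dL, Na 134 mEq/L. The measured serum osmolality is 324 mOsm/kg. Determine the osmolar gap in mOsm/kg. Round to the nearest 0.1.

8.0 mOsm/kg

Calculated osmolality = 2·Na + glucose/18 + urea
= 2·134 + 124/18 + 41.1
= 268 + 6.89 + 41.10
= 315.99 mOsm/kg ≈ 316.0 mOsm/kg
Osmolar gap = measured − calculated = 324 − 316.0 = 8.0 mOsm/kg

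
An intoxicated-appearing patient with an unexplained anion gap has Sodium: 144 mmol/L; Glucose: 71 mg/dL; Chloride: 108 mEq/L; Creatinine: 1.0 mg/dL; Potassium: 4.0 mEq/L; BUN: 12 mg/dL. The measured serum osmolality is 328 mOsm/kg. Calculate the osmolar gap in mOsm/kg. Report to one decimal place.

Calculated osmolality = 2·Na + glucose/18 + BUN/2.8
= 2·144 + 71/18 + 12/2.8
= 288 + 3.94 + 4.29
= 296.23 mOsm/kg ≈ 296.2 mOsm/kg
Osmolar gap = measured − calculated = 328 − 296.2 = 31.8 mOsm/kg

31.8 mOsm/kg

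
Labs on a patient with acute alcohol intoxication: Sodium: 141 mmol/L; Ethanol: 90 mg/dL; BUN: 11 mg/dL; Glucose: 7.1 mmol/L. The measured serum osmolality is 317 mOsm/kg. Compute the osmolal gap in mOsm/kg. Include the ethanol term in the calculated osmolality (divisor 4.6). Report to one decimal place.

Calculated osmolality = 2·Na + glucose + BUN/2.8 + ethanol/4.6
= 2·141 + 7.1 + 11/2.8 + 90/4.6
= 282 + 7.10 + 3.93 + 19.57
= 312.6 mOsm/kg ≈ 312.6 mOsm/kg
Osmolar gap = measured − calculated = 317 − 312.6 = 4.4 mOsm/kg

4.4 mOsm/kg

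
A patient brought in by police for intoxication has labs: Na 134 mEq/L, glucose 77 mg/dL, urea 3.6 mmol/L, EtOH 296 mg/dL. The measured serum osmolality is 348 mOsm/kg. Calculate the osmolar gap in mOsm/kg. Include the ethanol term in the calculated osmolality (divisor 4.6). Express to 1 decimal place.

7.8 mOsm/kg

Calculated osmolality = 2·Na + glucose/18 + urea + ethanol/4.6
= 2·134 + 77/18 + 3.6 + 296/4.6
= 268 + 4.28 + 3.60 + 64.35
= 340.23 mOsm/kg ≈ 340.2 mOsm/kg
Osmolar gap = measured − calculated = 348 − 340.2 = 7.8 mOsm/kg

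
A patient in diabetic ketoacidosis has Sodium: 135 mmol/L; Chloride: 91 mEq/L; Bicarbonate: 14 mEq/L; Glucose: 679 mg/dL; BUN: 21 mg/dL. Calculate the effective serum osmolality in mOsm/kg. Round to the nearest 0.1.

307.7 mOsm/kg

Effective osmolality excludes urea (freely permeant across cell membranes):
2·Na + glucose/18
= 2·135 + 679/18
= 270 + 37.72
= 307.72 mOsm/kg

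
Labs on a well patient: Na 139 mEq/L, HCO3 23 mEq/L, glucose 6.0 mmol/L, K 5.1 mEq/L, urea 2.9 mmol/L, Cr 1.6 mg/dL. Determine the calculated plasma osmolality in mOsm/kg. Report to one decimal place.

286.9 mOsm/kg

Calculated osmolality = 2·Na + glucose + urea
= 2·139 + 6 + 2.9
= 278 + 6 + 2.90
= 286.9 mOsm/kg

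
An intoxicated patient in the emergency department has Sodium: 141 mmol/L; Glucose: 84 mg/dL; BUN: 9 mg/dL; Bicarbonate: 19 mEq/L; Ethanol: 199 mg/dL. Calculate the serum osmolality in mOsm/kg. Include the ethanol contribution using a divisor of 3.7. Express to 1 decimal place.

Calculated osmolality = 2·Na + glucose/18 + BUN/2.8 + ethanol/3.7
= 2·141 + 84/18 + 9/2.8 + 199/3.7
= 282 + 4.67 + 3.21 + 53.78
= 343.66 mOsm/kg

343.7 mOsm/kg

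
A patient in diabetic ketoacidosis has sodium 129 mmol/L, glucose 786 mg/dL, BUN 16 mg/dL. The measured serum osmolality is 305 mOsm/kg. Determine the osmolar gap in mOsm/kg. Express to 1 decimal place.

-2.4 mOsm/kg

Calculated osmolality = 2·Na + glucose/18 + BUN/2.8
= 2·129 + 786/18 + 16/2.8
= 258 + 43.67 + 5.71
= 307.38 mOsm/kg ≈ 307.4 mOsm/kg
Osmolar gap = measured − calculated = 305 − 307.4 = -2.4 mOsm/kg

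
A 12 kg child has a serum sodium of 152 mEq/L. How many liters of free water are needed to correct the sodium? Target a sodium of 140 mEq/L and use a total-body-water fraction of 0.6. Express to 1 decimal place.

0.6 L

TBW = 0.6 · 12 = 7.2 L
Free water deficit = TBW · (Na/140 − 1)
= 7.2 · (152/140 − 1)
= 7.2 · 0.0857
= 0.62 L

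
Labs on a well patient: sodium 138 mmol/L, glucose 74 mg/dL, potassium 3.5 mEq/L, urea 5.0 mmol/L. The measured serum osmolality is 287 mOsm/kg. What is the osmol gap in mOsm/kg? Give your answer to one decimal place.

Calculated osmolality = 2·Na + glucose/18 + urea
= 2·138 + 74/18 + 5
= 276 + 4.11 + 5
= 285.11 mOsm/kg ≈ 285.1 mOsm/kg
Osmolar gap = measured − calculated = 287 − 285.1 = 1.9 mOsm/kg

1.9 mOsm/kg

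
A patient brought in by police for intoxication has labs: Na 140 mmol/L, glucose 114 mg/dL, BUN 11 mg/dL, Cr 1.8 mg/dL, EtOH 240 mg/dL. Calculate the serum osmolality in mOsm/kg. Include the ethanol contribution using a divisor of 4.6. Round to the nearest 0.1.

342.4 mOsm/kg

Calculated osmolality = 2·Na + glucose/18 + BUN/2.8 + ethanol/4.6
= 2·140 + 114/18 + 11/2.8 + 240/4.6
= 280 + 6.33 + 3.93 + 52.17
= 342.43 mOsm/kg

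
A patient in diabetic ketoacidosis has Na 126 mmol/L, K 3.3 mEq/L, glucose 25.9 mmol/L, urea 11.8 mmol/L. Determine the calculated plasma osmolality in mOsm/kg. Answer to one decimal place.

Calculated osmolality = 2·Na + glucose + urea
= 2·126 + 25.9 + 11.8
= 252 + 25.90 + 11.80
= 289.7 mOsm/kg

289.7 mOsm/kg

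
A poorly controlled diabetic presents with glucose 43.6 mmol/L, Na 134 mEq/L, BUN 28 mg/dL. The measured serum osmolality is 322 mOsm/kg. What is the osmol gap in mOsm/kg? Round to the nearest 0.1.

0.4 mOsm/kg

Calculated osmolality = 2·Na + glucose + BUN/2.8
= 2·134 + 43.6 + 28/2.8
= 268 + 43.60 + 10
= 321.6 mOsm/kg ≈ 321.6 mOsm/kg
Osmolar gap = measured − calculated = 322 − 321.6 = 0.4 mOsm/kg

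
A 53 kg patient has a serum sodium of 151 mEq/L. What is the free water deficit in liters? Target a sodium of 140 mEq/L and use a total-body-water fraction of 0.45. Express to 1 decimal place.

TBW = 0.45 · 53 = 23.85 L
Free water deficit = TBW · (Na/140 − 1)
= 23.85 · (151/140 − 1)
= 23.85 · 0.0786
= 1.87 L

1.9 L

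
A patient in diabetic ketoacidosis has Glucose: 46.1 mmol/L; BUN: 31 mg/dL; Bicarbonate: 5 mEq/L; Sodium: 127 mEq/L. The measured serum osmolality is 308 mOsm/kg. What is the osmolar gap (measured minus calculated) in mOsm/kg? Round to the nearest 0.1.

Calculated osmolality = 2·Na + glucose + BUN/2.8
= 2·127 + 46.1 + 31/2.8
= 254 + 46.10 + 11.07
= 311.17 mOsm/kg ≈ 311.2 mOsm/kg
Osmolar gap = measured − calculated = 308 − 311.2 = -3.2 mOsm/kg

-3.2 mOsm/kg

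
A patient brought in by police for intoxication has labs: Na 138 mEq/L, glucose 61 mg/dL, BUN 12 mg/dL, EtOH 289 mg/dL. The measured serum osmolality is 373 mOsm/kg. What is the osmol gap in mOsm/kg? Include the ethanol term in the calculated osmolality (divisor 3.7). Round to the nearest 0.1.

Calculated osmolality = 2·Na + glucose/18 + BUN/2.8 + ethanol/3.7
= 2·138 + 61/18 + 12/2.8 + 289/3.7
= 276 + 3.39 + 4.29 + 78.11
= 361.79 mOsm/kg ≈ 361.8 mOsm/kg
Osmolar gap = measured − calculated = 373 − 361.8 = 11.2 mOsm/kg

11.2 mOsm/kg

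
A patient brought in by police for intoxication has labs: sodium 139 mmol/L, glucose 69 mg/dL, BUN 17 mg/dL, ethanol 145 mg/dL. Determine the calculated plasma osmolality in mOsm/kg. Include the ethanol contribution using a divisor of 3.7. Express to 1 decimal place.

327.1 mOsm/kg

Calculated osmolality = 2·Na + glucose/18 + BUN/2.8 + ethanol/3.7
= 2·139 + 69/18 + 17/2.8 + 145/3.7
= 278 + 3.83 + 6.07 + 39.19
= 327.09 mOsm/kg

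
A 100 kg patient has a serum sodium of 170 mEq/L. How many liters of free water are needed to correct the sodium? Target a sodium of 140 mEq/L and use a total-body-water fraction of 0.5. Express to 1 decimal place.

TBW = 0.5 · 100 = 50 L
Free water deficit = TBW · (Na/140 − 1)
= 50 · (170/140 − 1)
= 50 · 0.2143
= 10.71 L

10.7 L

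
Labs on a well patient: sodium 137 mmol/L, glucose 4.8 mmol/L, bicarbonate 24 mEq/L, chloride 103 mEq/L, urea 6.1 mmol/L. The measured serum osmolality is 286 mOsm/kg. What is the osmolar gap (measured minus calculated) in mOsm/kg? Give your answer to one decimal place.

Calculated osmolality = 2·Na + glucose + urea
= 2·137 + 4.8 + 6.1
= 274 + 4.80 + 6.10
= 284.9 mOsm/kg ≈ 284.9 mOsm/kg
Osmolar gap = measured − calculated = 286 − 284.9 = 1.1 mOsm/kg

1.1 mOsm/kg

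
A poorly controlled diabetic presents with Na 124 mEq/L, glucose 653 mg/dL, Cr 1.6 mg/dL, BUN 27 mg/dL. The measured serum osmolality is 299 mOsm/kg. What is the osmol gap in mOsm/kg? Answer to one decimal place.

5.1 mOsm/kg

Calculated osmolality = 2·Na + glucose/18 + BUN/2.8
= 2·124 + 653/18 + 27/2.8
= 248 + 36.28 + 9.64
= 293.92 mOsm/kg ≈ 293.9 mOsm/kg
Osmolar gap = measured − calculated = 299 − 293.9 = 5.1 mOsm/kg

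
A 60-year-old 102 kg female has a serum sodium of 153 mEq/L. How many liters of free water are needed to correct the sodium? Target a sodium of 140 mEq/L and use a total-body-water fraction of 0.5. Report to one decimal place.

TBW = 0.5 · 102 = 51 L
Free water deficit = TBW · (Na/140 − 1)
= 51 · (153/140 − 1)
= 51 · 0.0929
= 4.74 L

4.7 L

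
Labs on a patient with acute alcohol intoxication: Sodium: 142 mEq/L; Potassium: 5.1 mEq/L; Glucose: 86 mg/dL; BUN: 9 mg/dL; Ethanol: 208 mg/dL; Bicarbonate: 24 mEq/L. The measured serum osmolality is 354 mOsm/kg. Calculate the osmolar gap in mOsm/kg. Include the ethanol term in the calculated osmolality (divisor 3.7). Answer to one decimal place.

5.8 mOsm/kg

Calculated osmolality = 2·Na + glucose/18 + BUN/2.8 + ethanol/3.7
= 2·142 + 86/18 + 9/2.8 + 208/3.7
= 284 + 4.78 + 3.21 + 56.22
= 348.21 mOsm/kg ≈ 348.2 mOsm/kg
Osmolar gap = measured − calculated = 354 − 348.2 = 5.8 mOsm/kg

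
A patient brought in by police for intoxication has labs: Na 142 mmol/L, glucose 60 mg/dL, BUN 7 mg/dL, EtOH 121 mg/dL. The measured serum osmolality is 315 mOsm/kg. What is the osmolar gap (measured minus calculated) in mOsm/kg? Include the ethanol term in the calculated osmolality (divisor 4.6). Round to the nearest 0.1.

-1.1 mOsm/kg

Calculated osmolality = 2·Na + glucose/18 + BUN/2.8 + ethanol/4.6
= 2·142 + 60/18 + 7/2.8 + 121/4.6
= 284 + 3.33 + 2.50 + 26.30
= 316.13 mOsm/kg ≈ 316.1 mOsm/kg
Osmolar gap = measured − calculated = 315 − 316.1 = -1.1 mOsm/kg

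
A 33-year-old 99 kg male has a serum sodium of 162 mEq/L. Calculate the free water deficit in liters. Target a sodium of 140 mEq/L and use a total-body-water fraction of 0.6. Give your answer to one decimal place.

9.3 L

TBW = 0.6 · 99 = 59.4 L
Free water deficit = TBW · (Na/140 − 1)
= 59.4 · (162/140 − 1)
= 59.4 · 0.1571
= 9.33 L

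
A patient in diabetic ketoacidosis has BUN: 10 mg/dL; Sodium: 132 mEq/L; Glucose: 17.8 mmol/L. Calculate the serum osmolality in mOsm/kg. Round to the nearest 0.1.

285.4 mOsm/kg

Calculated osmolality = 2·Na + glucose + BUN/2.8
= 2·132 + 17.8 + 10/2.8
= 264 + 17.80 + 3.57
= 285.37 mOsm/kg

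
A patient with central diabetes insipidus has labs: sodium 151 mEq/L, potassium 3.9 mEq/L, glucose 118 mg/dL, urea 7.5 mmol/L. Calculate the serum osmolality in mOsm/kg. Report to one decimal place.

316.1 mOsm/kg

Calculated osmolality = 2·Na + glucose/18 + urea
= 2·151 + 118/18 + 7.5
= 302 + 6.56 + 7.50
= 316.06 mOsm/kg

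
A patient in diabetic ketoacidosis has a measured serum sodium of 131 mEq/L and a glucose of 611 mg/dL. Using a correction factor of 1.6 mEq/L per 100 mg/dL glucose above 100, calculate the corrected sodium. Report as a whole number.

139 mEq/L

Corrected Na = measured Na + 1.6 · (glucose − 100)/100
= 131 + 1.6 · (611 − 100)/100
= 131 + 8.2
= 139.2 mEq/L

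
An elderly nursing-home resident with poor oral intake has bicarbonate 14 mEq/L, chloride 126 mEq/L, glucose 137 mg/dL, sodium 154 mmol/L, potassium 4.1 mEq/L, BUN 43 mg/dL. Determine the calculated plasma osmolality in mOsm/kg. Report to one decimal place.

Calculated osmolality = 2·Na + glucose/18 + BUN/2.8
= 2·154 + 137/18 + 43/2.8
= 308 + 7.61 + 15.36
= 330.97 mOsm/kg

331.0 mOsm/kg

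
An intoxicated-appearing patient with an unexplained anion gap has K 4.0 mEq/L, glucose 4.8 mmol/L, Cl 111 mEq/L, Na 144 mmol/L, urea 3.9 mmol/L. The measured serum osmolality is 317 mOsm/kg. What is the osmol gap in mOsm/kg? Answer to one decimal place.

20.3 mOsm/kg

Calculated osmolality = 2·Na + glucose + urea
= 2·144 + 4.8 + 3.9
= 288 + 4.80 + 3.90
= 296.7 mOsm/kg ≈ 296.7 mOsm/kg
Osmolar gap = measured − calculated = 317 − 296.7 = 20.3 mOsm/kg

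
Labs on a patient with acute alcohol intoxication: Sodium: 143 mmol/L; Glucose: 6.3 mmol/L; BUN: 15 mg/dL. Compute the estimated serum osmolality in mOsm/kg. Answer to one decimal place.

297.7 mOsm/kg

Calculated osmolality = 2·Na + glucose + BUN/2.8
= 2·143 + 6.3 + 15/2.8
= 286 + 6.30 + 5.36
= 297.66 mOsm/kg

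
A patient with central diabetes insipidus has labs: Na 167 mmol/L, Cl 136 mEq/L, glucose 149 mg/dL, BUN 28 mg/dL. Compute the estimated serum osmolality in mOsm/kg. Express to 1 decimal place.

Calculated osmolality = 2·Na + glucose/18 + BUN/2.8
= 2·167 + 149/18 + 28/2.8
= 334 + 8.28 + 10
= 352.28 mOsm/kg

352.3 mOsm/kg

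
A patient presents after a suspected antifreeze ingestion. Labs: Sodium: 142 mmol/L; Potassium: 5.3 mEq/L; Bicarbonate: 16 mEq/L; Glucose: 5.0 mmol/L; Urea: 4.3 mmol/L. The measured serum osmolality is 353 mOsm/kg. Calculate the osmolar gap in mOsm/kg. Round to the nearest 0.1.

Calculated osmolality = 2·Na + glucose + urea
= 2·142 + 5 + 4.3
= 284 + 5 + 4.30
= 293.3 mOsm/kg ≈ 293.3 mOsm/kg
Osmolar gap = measured − calculated = 353 − 293.3 = 59.7 mOsm/kg

59.7 mOsm/kg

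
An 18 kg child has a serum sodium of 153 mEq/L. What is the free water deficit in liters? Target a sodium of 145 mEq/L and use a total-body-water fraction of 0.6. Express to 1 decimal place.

0.6 L

TBW = 0.6 · 18 = 10.8 L
Free water deficit = TBW · (Na/145 − 1)
= 10.8 · (153/145 − 1)
= 10.8 · 0.0552
= 0.6 L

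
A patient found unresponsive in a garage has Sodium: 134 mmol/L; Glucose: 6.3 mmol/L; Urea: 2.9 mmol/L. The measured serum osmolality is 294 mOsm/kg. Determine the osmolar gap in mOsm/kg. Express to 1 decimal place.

16.8 mOsm/kg

Calculated osmolality = 2·Na + glucose + urea
= 2·134 + 6.3 + 2.9
= 268 + 6.30 + 2.90
= 277.2 mOsm/kg ≈ 277.2 mOsm/kg
Osmolar gap = measured − calculated = 294 − 277.2 = 16.8 mOsm/kg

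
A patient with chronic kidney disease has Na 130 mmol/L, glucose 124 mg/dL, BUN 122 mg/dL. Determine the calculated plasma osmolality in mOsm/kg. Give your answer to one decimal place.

310.5 mOsm/kg

Calculated osmolality = 2·Na + glucose/18 + BUN/2.8
= 2·130 + 124/18 + 122/2.8
= 260 + 6.89 + 43.57
= 310.46 mOsm/kg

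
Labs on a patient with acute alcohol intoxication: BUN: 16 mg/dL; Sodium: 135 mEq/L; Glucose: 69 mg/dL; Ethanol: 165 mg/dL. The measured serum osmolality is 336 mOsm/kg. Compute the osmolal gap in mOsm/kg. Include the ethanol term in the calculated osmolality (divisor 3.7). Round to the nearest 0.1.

Calculated osmolality = 2·Na + glucose/18 + BUN/2.8 + ethanol/3.7
= 2·135 + 69/18 + 16/2.8 + 165/3.7
= 270 + 3.83 + 5.71 + 44.59
= 324.13 mOsm/kg ≈ 324.1 mOsm/kg
Osmolar gap = measured − calculated = 336 − 324.1 = 11.9 mOsm/kg

11.9 mOsm/kg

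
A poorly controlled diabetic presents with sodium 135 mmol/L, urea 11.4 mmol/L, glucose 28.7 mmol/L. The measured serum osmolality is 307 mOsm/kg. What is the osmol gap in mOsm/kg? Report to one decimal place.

Calculated osmolality = 2·Na + glucose + urea
= 2·135 + 28.7 + 11.4
= 270 + 28.70 + 11.40
= 310.1 mOsm/kg ≈ 310.1 mOsm/kg
Osmolar gap = measured − calculated = 307 − 310.1 = -3.1 mOsm/kg

-3.1 mOsm/kg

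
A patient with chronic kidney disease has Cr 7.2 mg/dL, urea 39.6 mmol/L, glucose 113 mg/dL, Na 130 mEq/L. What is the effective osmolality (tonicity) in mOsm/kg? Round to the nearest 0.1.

266.3 mOsm/kg

Effective osmolality excludes urea (freely permeant across cell membranes):
2·Na + glucose/18
= 2·130 + 113/18
= 260 + 6.28
= 266.28 mOsm/kg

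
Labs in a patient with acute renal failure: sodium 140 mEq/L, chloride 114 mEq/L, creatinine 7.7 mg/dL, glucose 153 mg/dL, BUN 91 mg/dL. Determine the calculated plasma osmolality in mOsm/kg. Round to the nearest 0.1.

321.0 mOsm/kg

Calculated osmolality = 2·Na + glucose/18 + BUN/2.8
= 2·140 + 153/18 + 91/2.8
= 280 + 8.50 + 32.50
= 321 mOsm/kg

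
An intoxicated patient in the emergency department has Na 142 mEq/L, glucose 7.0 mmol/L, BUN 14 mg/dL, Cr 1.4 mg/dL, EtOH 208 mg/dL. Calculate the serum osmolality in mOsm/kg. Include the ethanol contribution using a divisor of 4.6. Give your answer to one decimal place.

341.2 mOsm/kg

Calculated osmolality = 2·Na + glucose + BUN/2.8 + ethanol/4.6
= 2·142 + 7 + 14/2.8 + 208/4.6
= 284 + 7 + 5 + 45.22
= 341.22 mOsm/kg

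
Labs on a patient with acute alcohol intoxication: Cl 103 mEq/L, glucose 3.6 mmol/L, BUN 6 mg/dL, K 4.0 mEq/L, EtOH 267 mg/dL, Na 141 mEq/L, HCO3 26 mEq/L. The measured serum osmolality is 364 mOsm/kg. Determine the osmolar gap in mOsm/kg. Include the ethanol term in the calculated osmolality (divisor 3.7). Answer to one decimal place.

Calculated osmolality = 2·Na + glucose + BUN/2.8 + ethanol/3.7
= 2·141 + 3.6 + 6/2.8 + 267/3.7
= 282 + 3.60 + 2.14 + 72.16
= 359.9 mOsm/kg ≈ 359.9 mOsm/kg
Osmolar gap = measured − calculated = 364 − 359.9 = 4.1 mOsm/kg

4.1 mOsm/kg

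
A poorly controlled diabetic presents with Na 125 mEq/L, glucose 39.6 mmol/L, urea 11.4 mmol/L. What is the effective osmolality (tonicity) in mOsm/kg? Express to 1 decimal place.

289.6 mOsm/kg

Effective osmolality excludes urea (freely permeant across cell membranes):
2·Na + glucose
= 2·125 + 39.6
= 250 + 39.6
= 289.6 mOsm/kg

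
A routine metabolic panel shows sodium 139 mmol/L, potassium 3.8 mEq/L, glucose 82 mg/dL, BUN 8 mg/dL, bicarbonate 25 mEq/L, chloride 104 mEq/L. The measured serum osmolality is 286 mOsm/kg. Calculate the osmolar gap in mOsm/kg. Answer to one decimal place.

0.6 mOsm/kg

Calculated osmolality = 2·Na + glucose/18 + BUN/2.8
= 2·139 + 82/18 + 8/2.8
= 278 + 4.56 + 2.86
= 285.42 mOsm/kg ≈ 285.4 mOsm/kg
Osmolar gap = measured − calculated = 286 − 285.4 = 0.6 mOsm/kg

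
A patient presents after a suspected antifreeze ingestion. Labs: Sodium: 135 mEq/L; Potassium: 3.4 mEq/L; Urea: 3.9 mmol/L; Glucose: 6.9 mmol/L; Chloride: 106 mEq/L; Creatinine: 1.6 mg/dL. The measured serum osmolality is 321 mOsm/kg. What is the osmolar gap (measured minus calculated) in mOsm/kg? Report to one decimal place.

40.2 mOsm/kg

Calculated osmolality = 2·Na + glucose + urea
= 2·135 + 6.9 + 3.9
= 270 + 6.90 + 3.90
= 280.8 mOsm/kg ≈ 280.8 mOsm/kg
Osmolar gap = measured − calculated = 321 − 280.8 = 40.2 mOsm/kg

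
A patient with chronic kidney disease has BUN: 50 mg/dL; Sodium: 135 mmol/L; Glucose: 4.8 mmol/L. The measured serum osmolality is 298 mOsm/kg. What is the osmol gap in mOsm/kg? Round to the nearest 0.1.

Calculated osmolality = 2·Na + glucose + BUN/2.8
= 2·135 + 4.8 + 50/2.8
= 270 + 4.80 + 17.86
= 292.66 mOsm/kg ≈ 292.7 mOsm/kg
Osmolar gap = measured − calculated = 298 − 292.7 = 5.3 mOsm/kg

5.3 mOsm/kg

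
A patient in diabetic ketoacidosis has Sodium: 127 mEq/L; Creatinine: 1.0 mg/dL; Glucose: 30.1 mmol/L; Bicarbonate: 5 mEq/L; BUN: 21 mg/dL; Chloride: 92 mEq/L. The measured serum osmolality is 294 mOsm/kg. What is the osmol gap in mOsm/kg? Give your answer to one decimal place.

2.4 mOsm/kg

Calculated osmolality = 2·Na + glucose + BUN/2.8
= 2·127 + 30.1 + 21/2.8
= 254 + 30.10 + 7.50
= 291.6 mOsm/kg ≈ 291.6 mOsm/kg
Osmolar gap = measured − calculated = 294 − 291.6 = 2.4 mOsm/kg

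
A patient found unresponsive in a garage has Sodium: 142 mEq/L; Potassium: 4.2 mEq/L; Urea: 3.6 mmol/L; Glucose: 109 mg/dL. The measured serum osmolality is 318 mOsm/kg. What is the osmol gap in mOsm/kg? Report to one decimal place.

Calculated osmolality = 2·Na + glucose/18 + urea
= 2·142 + 109/18 + 3.6
= 284 + 6.06 + 3.60
= 293.66 mOsm/kg ≈ 293.7 mOsm/kg
Osmolar gap = measured − calculated = 318 − 293.7 = 24.3 mOsm/kg

24.3 mOsm/kg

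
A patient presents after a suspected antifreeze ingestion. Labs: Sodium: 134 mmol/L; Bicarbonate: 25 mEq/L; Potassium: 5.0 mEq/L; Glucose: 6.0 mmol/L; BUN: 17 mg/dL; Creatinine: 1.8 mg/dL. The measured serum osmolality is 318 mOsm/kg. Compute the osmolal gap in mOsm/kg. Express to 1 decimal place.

37.9 mOsm/kg

Calculated osmolality = 2·Na + glucose + BUN/2.8
= 2·134 + 6 + 17/2.8
= 268 + 6 + 6.07
= 280.07 mOsm/kg ≈ 280.1 mOsm/kg
Osmolar gap = measured − calculated = 318 − 280.1 = 37.9 mOsm/kg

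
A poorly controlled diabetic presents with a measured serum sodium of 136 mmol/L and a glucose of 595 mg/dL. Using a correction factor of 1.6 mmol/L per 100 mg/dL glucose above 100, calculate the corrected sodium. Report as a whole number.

Corrected Na = measured Na + 1.6 · (glucose − 100)/100
= 136 + 1.6 · (595 − 100)/100
= 136 + 7.9
= 143.9 mmol/L

144 mmol/L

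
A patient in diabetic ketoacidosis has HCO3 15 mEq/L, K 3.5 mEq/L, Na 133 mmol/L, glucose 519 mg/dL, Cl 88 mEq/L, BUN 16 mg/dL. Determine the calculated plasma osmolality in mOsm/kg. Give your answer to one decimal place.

300.5 mOsm/kg

Calculated osmolality = 2·Na + glucose/18 + BUN/2.8
= 2·133 + 519/18 + 16/2.8
= 266 + 28.83 + 5.71
= 300.54 mOsm/kg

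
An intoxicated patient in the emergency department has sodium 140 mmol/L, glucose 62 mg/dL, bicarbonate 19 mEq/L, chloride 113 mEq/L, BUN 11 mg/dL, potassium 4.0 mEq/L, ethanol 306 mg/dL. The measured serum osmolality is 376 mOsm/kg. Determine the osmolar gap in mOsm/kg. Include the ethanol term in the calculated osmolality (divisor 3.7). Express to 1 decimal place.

Calculated osmolality = 2·Na + glucose/18 + BUN/2.8 + ethanol/3.7
= 2·140 + 62/18 + 11/2.8 + 306/3.7
= 280 + 3.44 + 3.93 + 82.70
= 370.07 mOsm/kg ≈ 370.1 mOsm/kg
Osmolar gap = measured − calculated = 376 − 370.1 = 5.9 mOsm/kg

5.9 mOsm/kg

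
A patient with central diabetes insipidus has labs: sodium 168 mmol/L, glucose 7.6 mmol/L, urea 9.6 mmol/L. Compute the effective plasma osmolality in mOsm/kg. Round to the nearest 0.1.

Effective osmolality excludes urea (freely permeant across cell membranes):
2·Na + glucose
= 2·168 + 7.6
= 336 + 7.6
= 343.6 mOsm/kg

343.6 mOsm/kg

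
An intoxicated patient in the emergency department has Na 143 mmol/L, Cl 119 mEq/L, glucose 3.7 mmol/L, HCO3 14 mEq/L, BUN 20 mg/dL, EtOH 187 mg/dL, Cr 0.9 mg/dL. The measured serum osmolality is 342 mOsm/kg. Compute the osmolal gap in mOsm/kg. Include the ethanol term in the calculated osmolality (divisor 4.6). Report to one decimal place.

4.5 mOsm/kg

Calculated osmolality = 2·Na + glucose + BUN/2.8 + ethanol/4.6
= 2·143 + 3.7 + 20/2.8 + 187/4.6
= 286 + 3.70 + 7.14 + 40.65
= 337.49 mOsm/kg ≈ 337.5 mOsm/kg
Osmolar gap = measured − calculated = 342 − 337.5 = 4.5 mOsm/kg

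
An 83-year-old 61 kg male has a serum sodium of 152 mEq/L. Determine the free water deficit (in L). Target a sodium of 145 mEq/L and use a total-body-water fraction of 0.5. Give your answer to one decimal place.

TBW = 0.5 · 61 = 30.5 L
Free water deficit = TBW · (Na/145 − 1)
= 30.5 · (152/145 − 1)
= 30.5 · 0.0483
= 1.47 L

1.5 L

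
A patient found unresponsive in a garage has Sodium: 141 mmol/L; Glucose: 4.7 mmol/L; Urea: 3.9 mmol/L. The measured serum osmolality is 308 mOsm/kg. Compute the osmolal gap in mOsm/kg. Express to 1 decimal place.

17.4 mOsm/kg

Calculated osmolality = 2·Na + glucose + urea
= 2·141 + 4.7 + 3.9
= 282 + 4.70 + 3.90
= 290.6 mOsm/kg ≈ 290.6 mOsm/kg
Osmolar gap = measured − calculated = 308 − 290.6 = 17.4 mOsm/kg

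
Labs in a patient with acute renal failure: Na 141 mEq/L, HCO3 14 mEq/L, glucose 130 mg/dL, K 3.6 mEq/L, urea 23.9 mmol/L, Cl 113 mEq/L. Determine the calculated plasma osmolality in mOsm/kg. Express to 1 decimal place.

Calculated osmolality = 2·Na + glucose/18 + urea
= 2·141 + 130/18 + 23.9
= 282 + 7.22 + 23.90
= 313.12 mOsm/kg

313.1 mOsm/kg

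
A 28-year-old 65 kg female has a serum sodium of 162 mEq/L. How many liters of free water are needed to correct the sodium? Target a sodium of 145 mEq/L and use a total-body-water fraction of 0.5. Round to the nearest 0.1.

TBW = 0.5 · 65 = 32.5 L
Free water deficit = TBW · (Na/145 − 1)
= 32.5 · (162/145 − 1)
= 32.5 · 0.1172
= 3.81 L

3.8 L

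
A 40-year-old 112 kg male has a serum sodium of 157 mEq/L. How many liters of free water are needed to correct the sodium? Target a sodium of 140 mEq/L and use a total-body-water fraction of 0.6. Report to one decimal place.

TBW = 0.6 · 112 = 67.2 L
Free water deficit = TBW · (Na/140 − 1)
= 67.2 · (157/140 − 1)
= 67.2 · 0.1214
= 8.16 L

8.2 L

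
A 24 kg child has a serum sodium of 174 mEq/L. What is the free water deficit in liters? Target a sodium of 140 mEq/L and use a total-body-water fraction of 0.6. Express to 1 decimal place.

TBW = 0.6 · 24 = 14.4 L
Free water deficit = TBW · (Na/140 − 1)
= 14.4 · (174/140 − 1)
= 14.4 · 0.2429
= 3.5 L

3.5 L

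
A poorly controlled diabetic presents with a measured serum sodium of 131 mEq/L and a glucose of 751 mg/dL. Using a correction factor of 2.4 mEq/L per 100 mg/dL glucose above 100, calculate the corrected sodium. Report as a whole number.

147 mEq/L

Corrected Na = measured Na + 2.4 · (glucose − 100)/100
= 131 + 2.4 · (751 − 100)/100
= 131 + 15.6
= 146.6 mEq/L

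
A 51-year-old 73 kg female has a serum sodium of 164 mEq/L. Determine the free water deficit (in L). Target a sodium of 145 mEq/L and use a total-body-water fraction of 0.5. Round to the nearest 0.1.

TBW = 0.5 · 73 = 36.5 L
Free water deficit = TBW · (Na/145 − 1)
= 36.5 · (164/145 − 1)
= 36.5 · 0.131
= 4.78 L

4.8 L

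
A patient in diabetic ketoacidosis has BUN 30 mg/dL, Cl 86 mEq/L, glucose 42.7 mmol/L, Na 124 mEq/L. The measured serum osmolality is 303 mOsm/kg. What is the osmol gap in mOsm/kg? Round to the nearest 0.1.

Calculated osmolality = 2·Na + glucose + BUN/2.8
= 2·124 + 42.7 + 30/2.8
= 248 + 42.70 + 10.71
= 301.41 mOsm/kg ≈ 301.4 mOsm/kg
Osmolar gap = measured − calculated = 303 − 301.4 = 1.6 mOsm/kg

1.6 mOsm/kg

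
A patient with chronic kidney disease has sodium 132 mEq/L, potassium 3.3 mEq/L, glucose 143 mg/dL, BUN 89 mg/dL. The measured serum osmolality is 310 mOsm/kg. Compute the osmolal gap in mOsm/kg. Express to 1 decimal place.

Calculated osmolality = 2·Na + glucose/18 + BUN/2.8
= 2·132 + 143/18 + 89/2.8
= 264 + 7.94 + 31.79
= 303.73 mOsm/kg ≈ 303.7 mOsm/kg
Osmolar gap = measured − calculated = 310 − 303.7 = 6.3 mOsm/kg

6.3 mOsm/kg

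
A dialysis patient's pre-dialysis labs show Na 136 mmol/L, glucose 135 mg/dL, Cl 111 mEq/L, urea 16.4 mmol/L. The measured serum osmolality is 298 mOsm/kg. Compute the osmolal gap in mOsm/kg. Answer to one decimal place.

2.1 mOsm/kg

Calculated osmolality = 2·Na + glucose/18 + urea
= 2·136 + 135/18 + 16.4
= 272 + 7.50 + 16.40
= 295.9 mOsm/kg ≈ 295.9 mOsm/kg
Osmolar gap = measured − calculated = 298 − 295.9 = 2.1 mOsm/kg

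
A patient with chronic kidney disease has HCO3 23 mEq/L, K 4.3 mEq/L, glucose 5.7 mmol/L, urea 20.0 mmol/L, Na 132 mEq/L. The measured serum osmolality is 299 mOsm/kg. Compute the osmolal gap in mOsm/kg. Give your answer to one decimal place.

9.3 mOsm/kg

Calculated osmolality = 2·Na + glucose + urea
= 2·132 + 5.7 + 20
= 264 + 5.70 + 20
= 289.7 mOsm/kg ≈ 289.7 mOsm/kg
Osmolar gap = measured − calculated = 299 − 289.7 = 9.3 mOsm/kg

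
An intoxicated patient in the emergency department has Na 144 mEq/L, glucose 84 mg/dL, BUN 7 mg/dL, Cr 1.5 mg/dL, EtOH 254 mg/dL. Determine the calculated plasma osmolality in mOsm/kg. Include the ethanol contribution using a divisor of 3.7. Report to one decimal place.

363.8 mOsm/kg

Calculated osmolality = 2·Na + glucose/18 + BUN/2.8 + ethanol/3.7
= 2·144 + 84/18 + 7/2.8 + 254/3.7
= 288 + 4.67 + 2.50 + 68.65
= 363.82 mOsm/kg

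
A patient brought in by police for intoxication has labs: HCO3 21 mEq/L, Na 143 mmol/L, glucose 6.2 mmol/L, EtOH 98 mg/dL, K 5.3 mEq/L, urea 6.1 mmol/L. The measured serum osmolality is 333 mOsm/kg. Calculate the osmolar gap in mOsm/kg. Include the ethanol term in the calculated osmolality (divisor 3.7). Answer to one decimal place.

Calculated osmolality = 2·Na + glucose + urea + ethanol/3.7
= 2·143 + 6.2 + 6.1 + 98/3.7
= 286 + 6.20 + 6.10 + 26.49
= 324.79 mOsm/kg ≈ 324.8 mOsm/kg
Osmolar gap = measured − calculated = 333 − 324.8 = 8.2 mOsm/kg

8.2 mOsm/kg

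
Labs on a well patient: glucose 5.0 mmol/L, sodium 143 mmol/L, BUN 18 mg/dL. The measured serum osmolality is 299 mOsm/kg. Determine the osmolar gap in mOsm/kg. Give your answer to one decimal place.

1.6 mOsm/kg

Calculated osmolality = 2·Na + glucose + BUN/2.8
= 2·143 + 5 + 18/2.8
= 286 + 5 + 6.43
= 297.43 mOsm/kg ≈ 297.4 mOsm/kg
Osmolar gap = measured − calculated = 299 − 297.4 = 1.6 mOsm/kg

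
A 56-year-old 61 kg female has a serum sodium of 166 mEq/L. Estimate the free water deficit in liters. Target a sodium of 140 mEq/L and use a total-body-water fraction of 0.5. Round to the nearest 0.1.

TBW = 0.5 · 61 = 30.5 L
Free water deficit = TBW · (Na/140 − 1)
= 30.5 · (166/140 − 1)
= 30.5 · 0.1857
= 5.66 L

5.7 L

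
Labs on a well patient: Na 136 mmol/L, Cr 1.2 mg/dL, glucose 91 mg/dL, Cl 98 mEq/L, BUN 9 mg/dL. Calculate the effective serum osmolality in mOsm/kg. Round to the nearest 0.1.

Effective osmolality excludes urea (freely permeant across cell membranes):
2·Na + glucose/18
= 2·136 + 91/18
= 272 + 5.06
= 277.06 mOsm/kg

277.1 mOsm/kg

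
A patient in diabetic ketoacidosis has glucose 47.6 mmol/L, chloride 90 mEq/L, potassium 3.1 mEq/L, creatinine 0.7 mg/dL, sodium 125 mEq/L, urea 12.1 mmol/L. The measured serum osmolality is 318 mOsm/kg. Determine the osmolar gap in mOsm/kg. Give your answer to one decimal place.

8.3 mOsm/kg

Calculated osmolality = 2·Na + glucose + urea
= 2·125 + 47.6 + 12.1
= 250 + 47.60 + 12.10
= 309.7 mOsm/kg ≈ 309.7 mOsm/kg
Osmolar gap = measured − calculated = 318 − 309.7 = 8.3 mOsm/kg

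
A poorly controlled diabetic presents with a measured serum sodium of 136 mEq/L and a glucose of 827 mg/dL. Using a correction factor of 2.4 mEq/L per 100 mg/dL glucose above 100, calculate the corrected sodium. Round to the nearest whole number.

Corrected Na = measured Na + 2.4 · (glucose − 100)/100
= 136 + 2.4 · (827 − 100)/100
= 136 + 17.4
= 153.4 mEq/L

153 mEq/L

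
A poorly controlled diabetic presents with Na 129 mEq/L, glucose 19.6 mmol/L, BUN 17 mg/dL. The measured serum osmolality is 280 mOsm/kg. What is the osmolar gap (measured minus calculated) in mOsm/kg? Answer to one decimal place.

Calculated osmolality = 2·Na + glucose + BUN/2.8
= 2·129 + 19.6 + 17/2.8
= 258 + 19.60 + 6.07
= 283.67 mOsm/kg ≈ 283.7 mOsm/kg
Osmolar gap = measured − calculated = 280 − 283.7 = -3.7 mOsm/kg

-3.7 mOsm/kg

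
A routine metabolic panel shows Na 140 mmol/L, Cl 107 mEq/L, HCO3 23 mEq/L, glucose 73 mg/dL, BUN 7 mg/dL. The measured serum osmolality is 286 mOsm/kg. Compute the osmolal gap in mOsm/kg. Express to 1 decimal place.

Calculated osmolality = 2·Na + glucose/18 + BUN/2.8
= 2·140 + 73/18 + 7/2.8
= 280 + 4.06 + 2.50
= 286.56 mOsm/kg ≈ 286.6 mOsm/kg
Osmolar gap = measured − calculated = 286 − 286.6 = -0.6 mOsm/kg

-0.6 mOsm/kg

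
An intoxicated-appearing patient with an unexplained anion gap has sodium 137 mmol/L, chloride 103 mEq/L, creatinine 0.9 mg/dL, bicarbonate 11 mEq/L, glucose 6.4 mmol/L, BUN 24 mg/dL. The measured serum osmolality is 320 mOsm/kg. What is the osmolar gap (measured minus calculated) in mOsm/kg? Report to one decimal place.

Calculated osmolality = 2·Na + glucose + BUN/2.8
= 2·137 + 6.4 + 24/2.8
= 274 + 6.40 + 8.57
= 288.97 mOsm/kg ≈ 289.0 mOsm/kg
Osmolar gap = measured − calculated = 320 − 289.0 = 31.0 mOsm/kg

31.0 mOsm/kg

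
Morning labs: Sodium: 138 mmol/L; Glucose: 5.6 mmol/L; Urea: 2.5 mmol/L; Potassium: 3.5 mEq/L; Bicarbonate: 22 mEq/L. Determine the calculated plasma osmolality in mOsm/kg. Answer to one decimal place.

284.1 mOsm/kg

Calculated osmolality = 2·Na + glucose + urea
= 2·138 + 5.6 + 2.5
= 276 + 5.60 + 2.50
= 284.1 mOsm/kg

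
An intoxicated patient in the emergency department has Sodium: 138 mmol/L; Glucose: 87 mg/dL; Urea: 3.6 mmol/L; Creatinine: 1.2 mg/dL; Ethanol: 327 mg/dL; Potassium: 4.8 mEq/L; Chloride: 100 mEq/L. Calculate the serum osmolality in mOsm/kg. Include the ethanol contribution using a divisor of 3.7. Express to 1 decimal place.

Calculated osmolality = 2·Na + glucose/18 + urea + ethanol/3.7
= 2·138 + 87/18 + 3.6 + 327/3.7
= 276 + 4.83 + 3.60 + 88.38
= 372.81 mOsm/kg

372.8 mOsm/kg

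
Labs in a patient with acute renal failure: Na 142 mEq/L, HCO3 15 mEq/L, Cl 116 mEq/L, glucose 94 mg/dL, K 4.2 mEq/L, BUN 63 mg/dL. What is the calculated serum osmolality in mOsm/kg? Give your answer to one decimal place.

Calculated osmolality = 2·Na + glucose/18 + BUN/2.8
= 2·142 + 94/18 + 63/2.8
= 284 + 5.22 + 22.50
= 311.72 mOsm/kg

311.7 mOsm/kg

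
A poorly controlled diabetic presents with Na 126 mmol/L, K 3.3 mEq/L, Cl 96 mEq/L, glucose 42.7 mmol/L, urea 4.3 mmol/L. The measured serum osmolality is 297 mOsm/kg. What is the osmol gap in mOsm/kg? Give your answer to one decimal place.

-2.0 mOsm/kg

Calculated osmolality = 2·Na + glucose + urea
= 2·126 + 42.7 + 4.3
= 252 + 42.70 + 4.30
= 299 mOsm/kg ≈ 299.0 mOsm/kg
Osmolar gap = measured − calculated = 297 − 299.0 = -2.0 mOsm/kg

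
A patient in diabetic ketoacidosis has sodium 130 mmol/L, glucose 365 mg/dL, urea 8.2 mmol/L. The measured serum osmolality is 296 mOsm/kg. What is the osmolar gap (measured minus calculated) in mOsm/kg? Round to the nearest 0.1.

Calculated osmolality = 2·Na + glucose/18 + urea
= 2·130 + 365/18 + 8.2
= 260 + 20.28 + 8.20
= 288.48 mOsm/kg ≈ 288.5 mOsm/kg
Osmolar gap = measured − calculated = 296 − 288.5 = 7.5 mOsm/kg

7.5 mOsm/kg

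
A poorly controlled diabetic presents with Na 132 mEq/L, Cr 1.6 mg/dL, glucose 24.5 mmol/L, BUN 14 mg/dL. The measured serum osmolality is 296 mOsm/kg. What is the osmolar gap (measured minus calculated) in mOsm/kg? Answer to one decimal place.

2.5 mOsm/kg

Calculated osmolality = 2·Na + glucose + BUN/2.8
= 2·132 + 24.5 + 14/2.8
= 264 + 24.50 + 5
= 293.5 mOsm/kg ≈ 293.5 mOsm/kg
Osmolar gap = measured − calculated = 296 − 293.5 = 2.5 mOsm/kg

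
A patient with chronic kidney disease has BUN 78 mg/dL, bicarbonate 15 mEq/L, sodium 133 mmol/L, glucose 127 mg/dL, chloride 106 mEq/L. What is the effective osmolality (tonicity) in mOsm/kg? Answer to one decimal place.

Effective osmolality excludes urea (freely permeant across cell membranes):
2·Na + glucose/18
= 2·133 + 127/18
= 266 + 7.06
= 273.06 mOsm/kg

273.1 mOsm/kg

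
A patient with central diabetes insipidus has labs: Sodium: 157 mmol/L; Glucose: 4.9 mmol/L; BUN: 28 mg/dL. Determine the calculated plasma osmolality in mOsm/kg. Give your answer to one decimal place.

Calculated osmolality = 2·Na + glucose + BUN/2.8
= 2·157 + 4.9 + 28/2.8
= 314 + 4.90 + 10
= 328.9 mOsm/kg

328.9 mOsm/kg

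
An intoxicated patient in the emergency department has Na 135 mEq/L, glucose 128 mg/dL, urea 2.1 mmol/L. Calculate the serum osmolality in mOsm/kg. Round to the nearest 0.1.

279.2 mOsm/kg

Calculated osmolality = 2·Na + glucose/18 + urea
= 2·135 + 128/18 + 2.1
= 270 + 7.11 + 2.10
= 279.21 mOsm/kg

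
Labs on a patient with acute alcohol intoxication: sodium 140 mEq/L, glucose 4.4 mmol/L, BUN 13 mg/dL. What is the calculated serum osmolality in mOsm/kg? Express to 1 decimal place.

289.0 mOsm/kg

Calculated osmolality = 2·Na + glucose + BUN/2.8
= 2·140 + 4.4 + 13/2.8
= 280 + 4.40 + 4.64
= 289.04 mOsm/kg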